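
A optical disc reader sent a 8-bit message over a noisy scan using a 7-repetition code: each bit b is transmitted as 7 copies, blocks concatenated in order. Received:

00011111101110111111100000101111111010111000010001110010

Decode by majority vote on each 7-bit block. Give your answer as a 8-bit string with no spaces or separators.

11101101

Block 1 (0001111): 4 ones → 1
Block 2 (1101110): 5 ones → 1
Block 3 (1111111): 7 ones → 1
Block 4 (0000010): 1 one → 0
Block 5 (1111111): 7 ones → 1
Block 6 (0101110): 4 ones → 1
Block 7 (0001000): 1 one → 0
Block 8 (1110010): 4 ones → 1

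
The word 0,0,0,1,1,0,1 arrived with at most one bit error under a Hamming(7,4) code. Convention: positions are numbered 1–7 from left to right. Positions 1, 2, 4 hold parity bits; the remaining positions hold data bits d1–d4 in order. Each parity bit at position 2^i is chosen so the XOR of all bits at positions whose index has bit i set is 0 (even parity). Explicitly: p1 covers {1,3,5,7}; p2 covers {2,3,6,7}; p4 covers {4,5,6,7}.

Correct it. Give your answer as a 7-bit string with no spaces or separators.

0001111

s1 (pos 1,3,5,7): 0⊕0⊕1⊕1 = 0
s2 (pos 2,3,6,7): 0⊕0⊕0⊕1 = 1
s4 (pos 4,5,6,7): 1⊕1⊕0⊕1 = 1
Syndrome s4…s1 = 110 → error at position 6.
Flip position 6: 0001101 → 0001111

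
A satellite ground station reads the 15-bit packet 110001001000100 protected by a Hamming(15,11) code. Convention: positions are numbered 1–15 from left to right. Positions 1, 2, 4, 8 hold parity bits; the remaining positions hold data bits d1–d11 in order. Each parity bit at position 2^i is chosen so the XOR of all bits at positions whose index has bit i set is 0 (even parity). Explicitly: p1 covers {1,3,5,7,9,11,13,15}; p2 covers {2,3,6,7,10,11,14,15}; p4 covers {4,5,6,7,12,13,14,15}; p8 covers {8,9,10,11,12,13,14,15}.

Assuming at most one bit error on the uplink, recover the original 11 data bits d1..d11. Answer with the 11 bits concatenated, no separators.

s1 (pos 1,3,5,7,9,11,13,15): 1⊕0⊕0⊕0⊕1⊕0⊕1⊕0 = 1
s2 (pos 2,3,6,7,10,11,14,15): 1⊕0⊕1⊕0⊕0⊕0⊕0⊕0 = 0
s4 (pos 4,5,6,7,12,13,14,15): 0⊕0⊕1⊕0⊕0⊕1⊕0⊕0 = 0
s8 (pos 8,9,10,11,12,13,14,15): 0⊕1⊕0⊕0⊕0⊕1⊕0⊕0 = 0
Syndrome s8…s1 = 0001 → error at position 1.
Flip position 1: 110001001000100 → 010001001000100
Read data bits from positions 3,5,6,7,9,10,11,12,13,14,15: 00101000100

00101000100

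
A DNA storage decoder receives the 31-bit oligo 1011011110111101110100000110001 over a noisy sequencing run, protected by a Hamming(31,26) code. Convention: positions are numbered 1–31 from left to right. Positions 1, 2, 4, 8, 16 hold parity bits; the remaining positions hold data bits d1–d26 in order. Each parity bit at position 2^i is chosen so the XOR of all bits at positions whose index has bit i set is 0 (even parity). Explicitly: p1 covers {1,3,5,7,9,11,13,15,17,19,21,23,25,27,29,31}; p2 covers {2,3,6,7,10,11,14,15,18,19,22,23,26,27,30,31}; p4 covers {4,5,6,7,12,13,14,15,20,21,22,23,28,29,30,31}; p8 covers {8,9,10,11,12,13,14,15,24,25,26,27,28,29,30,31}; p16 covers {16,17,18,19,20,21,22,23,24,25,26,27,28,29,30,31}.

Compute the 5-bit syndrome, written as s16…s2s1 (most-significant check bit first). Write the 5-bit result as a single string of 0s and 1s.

11011

s1 (pos 1,3,5,7,9,11,13,15,17,19,21,23,25,27,29,31): 1⊕1⊕0⊕1⊕1⊕1⊕1⊕0⊕1⊕0⊕0⊕0⊕0⊕1⊕0⊕1 = 1
s2 (pos 2,3,6,7,10,11,14,15,18,19,22,23,26,27,30,31): 0⊕1⊕1⊕1⊕0⊕1⊕1⊕0⊕1⊕0⊕0⊕0⊕1⊕1⊕0⊕1 = 1
s4 (pos 4,5,6,7,12,13,14,15,20,21,22,23,28,29,30,31): 1⊕0⊕1⊕1⊕1⊕1⊕1⊕0⊕1⊕0⊕0⊕0⊕0⊕0⊕0⊕1 = 0
s8 (pos 8,9,10,11,12,13,14,15,24,25,26,27,28,29,30,31): 1⊕1⊕0⊕1⊕1⊕1⊕1⊕0⊕0⊕0⊕1⊕1⊕0⊕0⊕0⊕1 = 1
s16 (pos 16,17,18,19,20,21,22,23,24,25,26,27,28,29,30,31): 1⊕1⊕1⊕0⊕1⊕0⊕0⊕0⊕0⊕0⊕1⊕1⊕0⊕0⊕0⊕1 = 1
Syndrome s16…s1 = 11011 → error at position 27.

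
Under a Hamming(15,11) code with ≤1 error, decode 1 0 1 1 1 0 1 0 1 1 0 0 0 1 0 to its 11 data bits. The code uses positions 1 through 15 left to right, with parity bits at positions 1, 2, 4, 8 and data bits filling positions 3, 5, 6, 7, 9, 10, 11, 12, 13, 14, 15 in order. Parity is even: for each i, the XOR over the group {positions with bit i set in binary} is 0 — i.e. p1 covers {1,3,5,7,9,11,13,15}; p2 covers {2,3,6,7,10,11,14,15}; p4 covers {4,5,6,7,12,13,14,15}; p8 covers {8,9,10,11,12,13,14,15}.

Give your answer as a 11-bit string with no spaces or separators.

s1 (pos 1,3,5,7,9,11,13,15): 1⊕1⊕1⊕1⊕1⊕0⊕0⊕0 = 1
s2 (pos 2,3,6,7,10,11,14,15): 0⊕1⊕0⊕1⊕1⊕0⊕1⊕0 = 0
s4 (pos 4,5,6,7,12,13,14,15): 1⊕1⊕0⊕1⊕0⊕0⊕1⊕0 = 0
s8 (pos 8,9,10,11,12,13,14,15): 0⊕1⊕1⊕0⊕0⊕0⊕1⊕0 = 1
Syndrome s8…s1 = 1001 → error at position 9.
Flip position 9: 101110101100010 → 101110100100010
Read data bits from positions 3,5,6,7,9,10,11,12,13,14,15: 11010100010

11010100010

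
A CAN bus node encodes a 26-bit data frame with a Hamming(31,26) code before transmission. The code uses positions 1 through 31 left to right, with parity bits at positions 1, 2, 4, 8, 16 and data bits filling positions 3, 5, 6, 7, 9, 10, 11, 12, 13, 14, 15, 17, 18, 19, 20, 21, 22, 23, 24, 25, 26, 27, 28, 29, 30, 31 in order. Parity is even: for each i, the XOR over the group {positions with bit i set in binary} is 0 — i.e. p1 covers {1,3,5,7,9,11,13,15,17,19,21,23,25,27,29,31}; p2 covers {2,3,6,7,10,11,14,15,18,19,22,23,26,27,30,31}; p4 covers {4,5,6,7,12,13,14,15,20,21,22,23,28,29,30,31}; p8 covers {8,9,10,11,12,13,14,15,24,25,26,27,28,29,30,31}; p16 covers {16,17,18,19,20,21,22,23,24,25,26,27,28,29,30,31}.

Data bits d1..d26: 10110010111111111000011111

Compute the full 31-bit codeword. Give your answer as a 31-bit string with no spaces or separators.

1010011100101111111111000011111

Place data at non-parity positions: p1 p2 1 p4 0 1 1 p8 0 0 1 0 1 1 1 p16 1 1 1 1 1 1 0 0 0 0 1 1 1 1 1
p1 (pos 1,3,5,7,9,11,13,15,17,19,21,23,25,27,29,31): XOR of data positions = 1⊕0⊕1⊕0⊕1⊕1⊕1⊕1⊕1⊕1⊕0⊕0⊕1⊕1⊕1 = 1
p2 (pos 2,3,6,7,10,11,14,15,18,19,22,23,26,27,30,31): XOR of data positions = 1⊕1⊕1⊕0⊕1⊕1⊕1⊕1⊕1⊕1⊕0⊕0⊕1⊕1⊕1 = 0
p4 (pos 4,5,6,7,12,13,14,15,20,21,22,23,28,29,30,31): XOR of data positions = 0⊕1⊕1⊕0⊕1⊕1⊕1⊕1⊕1⊕1⊕0⊕1⊕1⊕1⊕1 = 0
p8 (pos 8,9,10,11,12,13,14,15,24,25,26,27,28,29,30,31): XOR of data positions = 0⊕0⊕1⊕0⊕1⊕1⊕1⊕0⊕0⊕0⊕1⊕1⊕1⊕1⊕1 = 1
p16 (pos 16,17,18,19,20,21,22,23,24,25,26,27,28,29,30,31): XOR of data positions = 1⊕1⊕1⊕1⊕1⊕1⊕0⊕0⊕0⊕0⊕1⊕1⊕1⊕1⊕1 = 1
Codeword: 1010011100101111111111000011111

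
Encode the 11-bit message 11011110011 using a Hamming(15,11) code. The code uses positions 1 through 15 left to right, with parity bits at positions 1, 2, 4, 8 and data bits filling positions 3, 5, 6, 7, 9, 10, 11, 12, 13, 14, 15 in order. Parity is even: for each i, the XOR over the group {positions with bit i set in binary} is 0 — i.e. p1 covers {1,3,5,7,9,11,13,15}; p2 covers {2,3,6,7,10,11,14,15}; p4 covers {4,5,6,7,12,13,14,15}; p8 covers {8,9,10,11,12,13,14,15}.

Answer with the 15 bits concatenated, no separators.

Place data at non-parity positions: p1 p2 1 p4 1 0 1 p8 1 1 1 0 0 1 1
p1 (pos 1,3,5,7,9,11,13,15): XOR of data positions = 1⊕1⊕1⊕1⊕1⊕0⊕1 = 0
p2 (pos 2,3,6,7,10,11,14,15): XOR of data positions = 1⊕0⊕1⊕1⊕1⊕1⊕1 = 0
p4 (pos 4,5,6,7,12,13,14,15): XOR of data positions = 1⊕0⊕1⊕0⊕0⊕1⊕1 = 0
p8 (pos 8,9,10,11,12,13,14,15): XOR of data positions = 1⊕1⊕1⊕0⊕0⊕1⊕1 = 1
Codeword: 001010111110011

001010111110011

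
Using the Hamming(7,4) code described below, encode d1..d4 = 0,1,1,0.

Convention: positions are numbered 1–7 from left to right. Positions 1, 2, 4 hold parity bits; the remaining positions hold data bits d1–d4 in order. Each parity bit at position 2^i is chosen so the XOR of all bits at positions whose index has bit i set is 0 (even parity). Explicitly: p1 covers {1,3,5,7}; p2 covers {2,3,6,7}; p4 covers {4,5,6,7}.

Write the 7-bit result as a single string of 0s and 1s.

1100110

Place data at non-parity positions: p1 p2 0 p4 1 1 0
p1 (pos 1,3,5,7): XOR of data positions = 0⊕1⊕0 = 1
p2 (pos 2,3,6,7): XOR of data positions = 0⊕1⊕0 = 1
p4 (pos 4,5,6,7): XOR of data positions = 1⊕1⊕0 = 0
Codeword: 1100110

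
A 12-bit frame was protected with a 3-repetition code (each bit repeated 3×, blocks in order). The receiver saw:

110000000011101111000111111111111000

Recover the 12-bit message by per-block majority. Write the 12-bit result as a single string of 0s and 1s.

100111011110

Block 1 (110): 2 ones → 1
Block 2 (000): 0 ones → 0
Block 3 (000): 0 ones → 0
Block 4 (011): 2 ones → 1
Block 5 (101): 2 ones → 1
Block 6 (111): 3 ones → 1
Block 7 (000): 0 ones → 0
Block 8 (111): 3 ones → 1
Block 9 (111): 3 ones → 1
Block 10 (111): 3 ones → 1
Block 11 (111): 3 ones → 1
Block 12 (000): 0 ones → 0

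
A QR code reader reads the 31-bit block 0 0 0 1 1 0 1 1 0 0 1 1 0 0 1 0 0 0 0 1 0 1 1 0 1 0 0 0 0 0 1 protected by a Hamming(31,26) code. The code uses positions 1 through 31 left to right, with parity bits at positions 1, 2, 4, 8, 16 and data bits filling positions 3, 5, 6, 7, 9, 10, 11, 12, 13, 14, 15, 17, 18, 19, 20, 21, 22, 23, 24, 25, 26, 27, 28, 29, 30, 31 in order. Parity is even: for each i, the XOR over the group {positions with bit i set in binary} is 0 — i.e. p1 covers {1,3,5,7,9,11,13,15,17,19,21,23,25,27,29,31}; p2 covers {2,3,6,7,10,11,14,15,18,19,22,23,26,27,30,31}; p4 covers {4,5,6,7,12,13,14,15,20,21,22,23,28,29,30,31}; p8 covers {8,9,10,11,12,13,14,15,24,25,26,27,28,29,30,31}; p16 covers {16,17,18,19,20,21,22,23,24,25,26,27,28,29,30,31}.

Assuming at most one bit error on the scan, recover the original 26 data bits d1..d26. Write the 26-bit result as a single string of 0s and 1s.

01010011001000111101000001

s1 (pos 1,3,5,7,9,11,13,15,17,19,21,23,25,27,29,31): 0⊕0⊕1⊕1⊕0⊕1⊕0⊕1⊕0⊕0⊕0⊕1⊕1⊕0⊕0⊕1 = 1
s2 (pos 2,3,6,7,10,11,14,15,18,19,22,23,26,27,30,31): 0⊕0⊕0⊕1⊕0⊕1⊕0⊕1⊕0⊕0⊕1⊕1⊕0⊕0⊕0⊕1 = 0
s4 (pos 4,5,6,7,12,13,14,15,20,21,22,23,28,29,30,31): 1⊕1⊕0⊕1⊕1⊕0⊕0⊕1⊕1⊕0⊕1⊕1⊕0⊕0⊕0⊕1 = 1
s8 (pos 8,9,10,11,12,13,14,15,24,25,26,27,28,29,30,31): 1⊕0⊕0⊕1⊕1⊕0⊕0⊕1⊕0⊕1⊕0⊕0⊕0⊕0⊕0⊕1 = 0
s16 (pos 16,17,18,19,20,21,22,23,24,25,26,27,28,29,30,31): 0⊕0⊕0⊕0⊕1⊕0⊕1⊕1⊕0⊕1⊕0⊕0⊕0⊕0⊕0⊕1 = 1
Syndrome s16…s1 = 10101 → error at position 21.
Flip position 21: 0001101100110010000101101000001 → 0001101100110010000111101000001
Read data bits from positions 3,5,6,7,9,10,11,12,13,14,15,17,18,19,20,21,22,23,24,25,26,27,28,29,30,31: 01010011001000111101000001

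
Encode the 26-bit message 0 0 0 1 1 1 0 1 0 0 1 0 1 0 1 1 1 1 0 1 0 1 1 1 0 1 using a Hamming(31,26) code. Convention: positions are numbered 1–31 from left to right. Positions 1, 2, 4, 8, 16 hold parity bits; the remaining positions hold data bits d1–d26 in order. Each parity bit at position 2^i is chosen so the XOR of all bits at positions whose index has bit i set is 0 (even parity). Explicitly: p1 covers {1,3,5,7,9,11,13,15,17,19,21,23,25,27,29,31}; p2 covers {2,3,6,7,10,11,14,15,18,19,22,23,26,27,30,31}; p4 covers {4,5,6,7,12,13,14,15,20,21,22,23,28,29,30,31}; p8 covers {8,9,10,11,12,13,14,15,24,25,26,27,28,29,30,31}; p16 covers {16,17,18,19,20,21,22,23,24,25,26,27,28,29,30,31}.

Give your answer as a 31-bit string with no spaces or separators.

Place data at non-parity positions: p1 p2 0 p4 0 0 1 p8 1 1 0 1 0 0 1 p16 0 1 0 1 1 1 1 0 1 0 1 1 1 0 1
p1 (pos 1,3,5,7,9,11,13,15,17,19,21,23,25,27,29,31): XOR of data positions = 0⊕0⊕1⊕1⊕0⊕0⊕1⊕0⊕0⊕1⊕1⊕1⊕1⊕1⊕1 = 1
p2 (pos 2,3,6,7,10,11,14,15,18,19,22,23,26,27,30,31): XOR of data positions = 0⊕0⊕1⊕1⊕0⊕0⊕1⊕1⊕0⊕1⊕1⊕0⊕1⊕0⊕1 = 0
p4 (pos 4,5,6,7,12,13,14,15,20,21,22,23,28,29,30,31): XOR of data positions = 0⊕0⊕1⊕1⊕0⊕0⊕1⊕1⊕1⊕1⊕1⊕1⊕1⊕0⊕1 = 0
p8 (pos 8,9,10,11,12,13,14,15,24,25,26,27,28,29,30,31): XOR of data positions = 1⊕1⊕0⊕1⊕0⊕0⊕1⊕0⊕1⊕0⊕1⊕1⊕1⊕0⊕1 = 1
p16 (pos 16,17,18,19,20,21,22,23,24,25,26,27,28,29,30,31): XOR of data positions = 0⊕1⊕0⊕1⊕1⊕1⊕1⊕0⊕1⊕0⊕1⊕1⊕1⊕0⊕1 = 0
Codeword: 1000001111010010010111101011101

1000001111010010010111101011101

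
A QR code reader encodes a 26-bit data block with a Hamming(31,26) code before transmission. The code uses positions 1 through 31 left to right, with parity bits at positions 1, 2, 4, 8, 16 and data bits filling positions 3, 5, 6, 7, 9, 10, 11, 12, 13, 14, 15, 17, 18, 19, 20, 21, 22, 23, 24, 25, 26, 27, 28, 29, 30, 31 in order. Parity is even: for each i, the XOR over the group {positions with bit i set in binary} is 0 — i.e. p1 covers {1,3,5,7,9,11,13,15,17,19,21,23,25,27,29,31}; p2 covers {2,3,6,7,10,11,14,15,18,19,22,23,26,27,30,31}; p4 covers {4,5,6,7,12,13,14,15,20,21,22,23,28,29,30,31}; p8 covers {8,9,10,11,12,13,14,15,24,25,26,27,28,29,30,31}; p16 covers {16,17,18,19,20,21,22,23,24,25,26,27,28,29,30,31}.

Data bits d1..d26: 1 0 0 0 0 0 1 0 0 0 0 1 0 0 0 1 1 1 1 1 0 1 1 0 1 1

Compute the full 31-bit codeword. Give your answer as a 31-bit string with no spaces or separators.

0110000100100000100011111011011

Place data at non-parity positions: p1 p2 1 p4 0 0 0 p8 0 0 1 0 0 0 0 p16 1 0 0 0 1 1 1 1 1 0 1 1 0 1 1
p1 (pos 1,3,5,7,9,11,13,15,17,19,21,23,25,27,29,31): XOR of data positions = 1⊕0⊕0⊕0⊕1⊕0⊕0⊕1⊕0⊕1⊕1⊕1⊕1⊕0⊕1 = 0
p2 (pos 2,3,6,7,10,11,14,15,18,19,22,23,26,27,30,31): XOR of data positions = 1⊕0⊕0⊕0⊕1⊕0⊕0⊕0⊕0⊕1⊕1⊕0⊕1⊕1⊕1 = 1
p4 (pos 4,5,6,7,12,13,14,15,20,21,22,23,28,29,30,31): XOR of data positions = 0⊕0⊕0⊕0⊕0⊕0⊕0⊕0⊕1⊕1⊕1⊕1⊕0⊕1⊕1 = 0
p8 (pos 8,9,10,11,12,13,14,15,24,25,26,27,28,29,30,31): XOR of data positions = 0⊕0⊕1⊕0⊕0⊕0⊕0⊕1⊕1⊕0⊕1⊕1⊕0⊕1⊕1 = 1
p16 (pos 16,17,18,19,20,21,22,23,24,25,26,27,28,29,30,31): XOR of data positions = 1⊕0⊕0⊕0⊕1⊕1⊕1⊕1⊕1⊕0⊕1⊕1⊕0⊕1⊕1 = 0
Codeword: 0110000100100000100011111011011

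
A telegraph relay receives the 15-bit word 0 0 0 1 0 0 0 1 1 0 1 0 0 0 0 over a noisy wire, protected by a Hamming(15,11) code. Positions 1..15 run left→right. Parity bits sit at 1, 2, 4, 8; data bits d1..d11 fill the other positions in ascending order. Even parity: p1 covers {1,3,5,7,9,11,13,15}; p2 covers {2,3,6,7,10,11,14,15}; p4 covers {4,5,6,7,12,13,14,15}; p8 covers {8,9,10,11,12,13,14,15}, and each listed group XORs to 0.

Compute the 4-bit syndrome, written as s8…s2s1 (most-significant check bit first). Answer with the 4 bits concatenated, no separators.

s1 (pos 1,3,5,7,9,11,13,15): 0⊕0⊕0⊕0⊕1⊕1⊕0⊕0 = 0
s2 (pos 2,3,6,7,10,11,14,15): 0⊕0⊕0⊕0⊕0⊕1⊕0⊕0 = 1
s4 (pos 4,5,6,7,12,13,14,15): 1⊕0⊕0⊕0⊕0⊕0⊕0⊕0 = 1
s8 (pos 8,9,10,11,12,13,14,15): 1⊕1⊕0⊕1⊕0⊕0⊕0⊕0 = 1
Syndrome s8…s1 = 1110 → error at position 14.

1110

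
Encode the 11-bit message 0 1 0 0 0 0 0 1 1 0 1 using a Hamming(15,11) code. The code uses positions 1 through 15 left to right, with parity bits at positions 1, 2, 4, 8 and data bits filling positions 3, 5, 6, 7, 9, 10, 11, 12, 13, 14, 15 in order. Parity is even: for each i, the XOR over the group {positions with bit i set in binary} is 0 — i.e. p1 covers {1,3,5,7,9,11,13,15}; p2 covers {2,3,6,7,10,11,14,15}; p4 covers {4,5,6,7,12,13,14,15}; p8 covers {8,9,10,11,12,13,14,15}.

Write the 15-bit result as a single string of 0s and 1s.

Place data at non-parity positions: p1 p2 0 p4 1 0 0 p8 0 0 0 1 1 0 1
p1 (pos 1,3,5,7,9,11,13,15): XOR of data positions = 0⊕1⊕0⊕0⊕0⊕1⊕1 = 1
p2 (pos 2,3,6,7,10,11,14,15): XOR of data positions = 0⊕0⊕0⊕0⊕0⊕0⊕1 = 1
p4 (pos 4,5,6,7,12,13,14,15): XOR of data positions = 1⊕0⊕0⊕1⊕1⊕0⊕1 = 0
p8 (pos 8,9,10,11,12,13,14,15): XOR of data positions = 0⊕0⊕0⊕1⊕1⊕0⊕1 = 1
Codeword: 110010010001101

110010010001101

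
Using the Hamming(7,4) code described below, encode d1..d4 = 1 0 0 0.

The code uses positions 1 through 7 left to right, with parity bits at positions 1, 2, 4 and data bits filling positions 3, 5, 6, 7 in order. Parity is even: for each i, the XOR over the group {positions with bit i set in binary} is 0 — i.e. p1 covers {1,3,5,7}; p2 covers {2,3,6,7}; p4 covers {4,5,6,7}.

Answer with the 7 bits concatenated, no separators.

1110000

Place data at non-parity positions: p1 p2 1 p4 0 0 0
p1 (pos 1,3,5,7): XOR of data positions = 1⊕0⊕0 = 1
p2 (pos 2,3,6,7): XOR of data positions = 1⊕0⊕0 = 1
p4 (pos 4,5,6,7): XOR of data positions = 0⊕0⊕0 = 0
Codeword: 1110000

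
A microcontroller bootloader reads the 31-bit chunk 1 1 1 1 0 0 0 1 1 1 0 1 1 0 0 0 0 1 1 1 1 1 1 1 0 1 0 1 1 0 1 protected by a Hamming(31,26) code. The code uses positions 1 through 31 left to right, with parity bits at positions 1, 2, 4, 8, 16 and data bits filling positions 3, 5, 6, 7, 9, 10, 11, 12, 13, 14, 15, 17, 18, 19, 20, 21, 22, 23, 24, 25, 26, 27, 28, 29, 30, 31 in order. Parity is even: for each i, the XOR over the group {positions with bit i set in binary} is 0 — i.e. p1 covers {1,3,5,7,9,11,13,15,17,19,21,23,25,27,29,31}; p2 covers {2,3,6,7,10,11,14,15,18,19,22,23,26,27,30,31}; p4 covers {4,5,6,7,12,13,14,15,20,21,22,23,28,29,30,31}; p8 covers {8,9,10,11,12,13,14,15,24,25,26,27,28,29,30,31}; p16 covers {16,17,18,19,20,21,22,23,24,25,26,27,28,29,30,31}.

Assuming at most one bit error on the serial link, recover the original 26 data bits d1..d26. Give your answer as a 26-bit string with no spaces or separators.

10001101100010111110101101

s1 (pos 1,3,5,7,9,11,13,15,17,19,21,23,25,27,29,31): 1⊕1⊕0⊕0⊕1⊕0⊕1⊕0⊕0⊕1⊕1⊕1⊕0⊕0⊕1⊕1 = 1
s2 (pos 2,3,6,7,10,11,14,15,18,19,22,23,26,27,30,31): 1⊕1⊕0⊕0⊕1⊕0⊕0⊕0⊕1⊕1⊕1⊕1⊕1⊕0⊕0⊕1 = 1
s4 (pos 4,5,6,7,12,13,14,15,20,21,22,23,28,29,30,31): 1⊕0⊕0⊕0⊕1⊕1⊕0⊕0⊕1⊕1⊕1⊕1⊕1⊕1⊕0⊕1 = 0
s8 (pos 8,9,10,11,12,13,14,15,24,25,26,27,28,29,30,31): 1⊕1⊕1⊕0⊕1⊕1⊕0⊕0⊕1⊕0⊕1⊕0⊕1⊕1⊕0⊕1 = 0
s16 (pos 16,17,18,19,20,21,22,23,24,25,26,27,28,29,30,31): 0⊕0⊕1⊕1⊕1⊕1⊕1⊕1⊕1⊕0⊕1⊕0⊕1⊕1⊕0⊕1 = 1
Syndrome s16…s1 = 10011 → error at position 19.
Flip position 19: 1111000111011000011111110101101 → 1111000111011000010111110101101
Read data bits from positions 3,5,6,7,9,10,11,12,13,14,15,17,18,19,20,21,22,23,24,25,26,27,28,29,30,31: 10001101100010111110101101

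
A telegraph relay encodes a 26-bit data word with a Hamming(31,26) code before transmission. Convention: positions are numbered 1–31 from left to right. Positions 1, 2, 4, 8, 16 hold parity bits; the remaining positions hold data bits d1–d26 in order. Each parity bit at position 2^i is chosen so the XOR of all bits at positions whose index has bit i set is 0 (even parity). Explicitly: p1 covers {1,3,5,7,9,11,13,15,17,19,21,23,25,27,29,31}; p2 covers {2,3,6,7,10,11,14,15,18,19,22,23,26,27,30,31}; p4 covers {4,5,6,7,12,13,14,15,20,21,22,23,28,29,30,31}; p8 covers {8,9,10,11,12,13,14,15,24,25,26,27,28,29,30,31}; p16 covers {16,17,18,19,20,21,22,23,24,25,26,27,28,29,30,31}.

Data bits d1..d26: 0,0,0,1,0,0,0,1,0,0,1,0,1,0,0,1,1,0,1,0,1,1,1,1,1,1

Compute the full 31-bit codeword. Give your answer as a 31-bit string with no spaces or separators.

Place data at non-parity positions: p1 p2 0 p4 0 0 1 p8 0 0 0 1 0 0 1 p16 0 1 0 0 1 1 0 1 0 1 1 1 1 1 1
p1 (pos 1,3,5,7,9,11,13,15,17,19,21,23,25,27,29,31): XOR of data positions = 0⊕0⊕1⊕0⊕0⊕0⊕1⊕0⊕0⊕1⊕0⊕0⊕1⊕1⊕1 = 0
p2 (pos 2,3,6,7,10,11,14,15,18,19,22,23,26,27,30,31): XOR of data positions = 0⊕0⊕1⊕0⊕0⊕0⊕1⊕1⊕0⊕1⊕0⊕1⊕1⊕1⊕1 = 0
p4 (pos 4,5,6,7,12,13,14,15,20,21,22,23,28,29,30,31): XOR of data positions = 0⊕0⊕1⊕1⊕0⊕0⊕1⊕0⊕1⊕1⊕0⊕1⊕1⊕1⊕1 = 1
p8 (pos 8,9,10,11,12,13,14,15,24,25,26,27,28,29,30,31): XOR of data positions = 0⊕0⊕0⊕1⊕0⊕0⊕1⊕1⊕0⊕1⊕1⊕1⊕1⊕1⊕1 = 1
p16 (pos 16,17,18,19,20,21,22,23,24,25,26,27,28,29,30,31): XOR of data positions = 0⊕1⊕0⊕0⊕1⊕1⊕0⊕1⊕0⊕1⊕1⊕1⊕1⊕1⊕1 = 0
Codeword: 0001001100010010010011010111111

0001001100010010010011010111111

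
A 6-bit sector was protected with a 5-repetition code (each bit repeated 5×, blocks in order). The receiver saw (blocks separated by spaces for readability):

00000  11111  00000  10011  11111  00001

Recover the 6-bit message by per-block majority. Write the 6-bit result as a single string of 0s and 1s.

Block 1 (00000): 0 ones → 0
Block 2 (11111): 5 ones → 1
Block 3 (00000): 0 ones → 0
Block 4 (10011): 3 ones → 1
Block 5 (11111): 5 ones → 1
Block 6 (00001): 1 one → 0

010110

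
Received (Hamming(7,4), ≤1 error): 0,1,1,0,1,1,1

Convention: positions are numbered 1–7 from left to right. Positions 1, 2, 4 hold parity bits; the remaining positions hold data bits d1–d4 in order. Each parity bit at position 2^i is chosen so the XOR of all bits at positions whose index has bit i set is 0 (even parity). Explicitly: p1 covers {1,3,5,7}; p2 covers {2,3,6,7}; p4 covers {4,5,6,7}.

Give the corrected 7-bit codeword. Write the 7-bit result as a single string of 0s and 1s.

s1 (pos 1,3,5,7): 0⊕1⊕1⊕1 = 1
s2 (pos 2,3,6,7): 1⊕1⊕1⊕1 = 0
s4 (pos 4,5,6,7): 0⊕1⊕1⊕1 = 1
Syndrome s4…s1 = 101 → error at position 5.
Flip position 5: 0110111 → 0110011

0110011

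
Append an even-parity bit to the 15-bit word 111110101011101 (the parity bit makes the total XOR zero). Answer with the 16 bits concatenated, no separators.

XOR of the 15 data bits: 1⊕1⊕1⊕1⊕1⊕0⊕1⊕0⊕1⊕0⊕1⊕1⊕1⊕0⊕1 = 1
Parity bit = 1 (so all 16 bits XOR to 0).

1111101010111011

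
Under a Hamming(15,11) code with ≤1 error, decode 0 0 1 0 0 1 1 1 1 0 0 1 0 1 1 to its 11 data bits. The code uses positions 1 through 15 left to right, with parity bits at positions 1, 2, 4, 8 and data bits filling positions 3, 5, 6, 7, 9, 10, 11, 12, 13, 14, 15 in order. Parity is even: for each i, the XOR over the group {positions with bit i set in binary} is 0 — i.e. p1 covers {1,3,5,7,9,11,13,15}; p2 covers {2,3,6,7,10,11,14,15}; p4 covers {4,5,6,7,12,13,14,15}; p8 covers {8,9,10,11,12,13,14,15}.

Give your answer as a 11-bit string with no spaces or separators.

s1 (pos 1,3,5,7,9,11,13,15): 0⊕1⊕0⊕1⊕1⊕0⊕0⊕1 = 0
s2 (pos 2,3,6,7,10,11,14,15): 0⊕1⊕1⊕1⊕0⊕0⊕1⊕1 = 1
s4 (pos 4,5,6,7,12,13,14,15): 0⊕0⊕1⊕1⊕1⊕0⊕1⊕1 = 1
s8 (pos 8,9,10,11,12,13,14,15): 1⊕1⊕0⊕0⊕1⊕0⊕1⊕1 = 1
Syndrome s8…s1 = 1110 → error at position 14.
Flip position 14: 001001111001011 → 001001111001001
Read data bits from positions 3,5,6,7,9,10,11,12,13,14,15: 10111001001

10111001001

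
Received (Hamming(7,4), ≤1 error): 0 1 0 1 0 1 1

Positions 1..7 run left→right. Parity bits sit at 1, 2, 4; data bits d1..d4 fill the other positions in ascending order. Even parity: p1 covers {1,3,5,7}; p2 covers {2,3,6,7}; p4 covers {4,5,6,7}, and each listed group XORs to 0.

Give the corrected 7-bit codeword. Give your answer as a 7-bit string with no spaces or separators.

0101010

s1 (pos 1,3,5,7): 0⊕0⊕0⊕1 = 1
s2 (pos 2,3,6,7): 1⊕0⊕1⊕1 = 1
s4 (pos 4,5,6,7): 1⊕0⊕1⊕1 = 1
Syndrome s4…s1 = 111 → error at position 7.
Flip position 7: 0101011 → 0101010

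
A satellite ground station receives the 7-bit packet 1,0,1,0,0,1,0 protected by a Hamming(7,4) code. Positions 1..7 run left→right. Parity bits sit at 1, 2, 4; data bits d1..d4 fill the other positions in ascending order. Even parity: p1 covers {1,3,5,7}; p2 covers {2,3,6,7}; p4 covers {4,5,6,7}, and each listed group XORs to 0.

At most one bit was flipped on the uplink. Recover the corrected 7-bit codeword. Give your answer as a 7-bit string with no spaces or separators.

1011010

s1 (pos 1,3,5,7): 1⊕1⊕0⊕0 = 0
s2 (pos 2,3,6,7): 0⊕1⊕1⊕0 = 0
s4 (pos 4,5,6,7): 0⊕0⊕1⊕0 = 1
Syndrome s4…s1 = 100 → error at position 4.
Flip position 4: 1010010 → 1011010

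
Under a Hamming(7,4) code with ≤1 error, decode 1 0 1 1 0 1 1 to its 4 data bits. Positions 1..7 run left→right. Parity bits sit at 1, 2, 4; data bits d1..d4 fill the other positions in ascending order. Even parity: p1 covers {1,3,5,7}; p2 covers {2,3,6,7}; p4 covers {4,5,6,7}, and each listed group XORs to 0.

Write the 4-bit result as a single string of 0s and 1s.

s1 (pos 1,3,5,7): 1⊕1⊕0⊕1 = 1
s2 (pos 2,3,6,7): 0⊕1⊕1⊕1 = 1
s4 (pos 4,5,6,7): 1⊕0⊕1⊕1 = 1
Syndrome s4…s1 = 111 → error at position 7.
Flip position 7: 1011011 → 1011010
Read data bits from positions 3,5,6,7: 1010

1010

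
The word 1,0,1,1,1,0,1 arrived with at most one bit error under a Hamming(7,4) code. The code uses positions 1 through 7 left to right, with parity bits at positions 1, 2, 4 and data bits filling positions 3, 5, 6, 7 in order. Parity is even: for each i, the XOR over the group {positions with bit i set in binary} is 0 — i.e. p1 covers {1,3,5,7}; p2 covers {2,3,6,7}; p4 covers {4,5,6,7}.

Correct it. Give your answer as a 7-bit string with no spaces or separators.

s1 (pos 1,3,5,7): 1⊕1⊕1⊕1 = 0
s2 (pos 2,3,6,7): 0⊕1⊕0⊕1 = 0
s4 (pos 4,5,6,7): 1⊕1⊕0⊕1 = 1
Syndrome s4…s1 = 100 → error at position 4.
Flip position 4: 1011101 → 1010101

1010101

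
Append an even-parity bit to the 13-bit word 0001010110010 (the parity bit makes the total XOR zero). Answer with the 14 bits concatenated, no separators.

00010101100101

XOR of the 13 data bits: 0⊕0⊕0⊕1⊕0⊕1⊕0⊕1⊕1⊕0⊕0⊕1⊕0 = 1
Parity bit = 1 (so all 14 bits XOR to 0).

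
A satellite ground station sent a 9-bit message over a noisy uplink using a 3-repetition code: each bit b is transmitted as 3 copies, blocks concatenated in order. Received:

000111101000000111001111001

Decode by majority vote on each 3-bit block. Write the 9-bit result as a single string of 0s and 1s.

Block 1 (000): 0 ones → 0
Block 2 (111): 3 ones → 1
Block 3 (101): 2 ones → 1
Block 4 (000): 0 ones → 0
Block 5 (000): 0 ones → 0
Block 6 (111): 3 ones → 1
Block 7 (001): 1 one → 0
Block 8 (111): 3 ones → 1
Block 9 (001): 1 one → 0

011001010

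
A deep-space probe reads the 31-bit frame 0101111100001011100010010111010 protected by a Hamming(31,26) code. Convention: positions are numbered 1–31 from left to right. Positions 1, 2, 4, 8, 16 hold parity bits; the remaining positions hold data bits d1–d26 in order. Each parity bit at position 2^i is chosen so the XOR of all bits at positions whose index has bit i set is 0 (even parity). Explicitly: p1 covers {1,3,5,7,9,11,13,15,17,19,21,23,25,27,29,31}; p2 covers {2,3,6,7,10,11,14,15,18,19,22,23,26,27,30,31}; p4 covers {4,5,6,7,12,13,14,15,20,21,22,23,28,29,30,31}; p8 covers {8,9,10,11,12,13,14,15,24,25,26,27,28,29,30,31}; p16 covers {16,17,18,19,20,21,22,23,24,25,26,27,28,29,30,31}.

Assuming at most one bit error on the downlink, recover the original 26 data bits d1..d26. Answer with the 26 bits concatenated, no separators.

s1 (pos 1,3,5,7,9,11,13,15,17,19,21,23,25,27,29,31): 0⊕0⊕1⊕1⊕0⊕0⊕1⊕1⊕1⊕0⊕1⊕0⊕0⊕1⊕0⊕0 = 1
s2 (pos 2,3,6,7,10,11,14,15,18,19,22,23,26,27,30,31): 1⊕0⊕1⊕1⊕0⊕0⊕0⊕1⊕0⊕0⊕0⊕0⊕1⊕1⊕1⊕0 = 1
s4 (pos 4,5,6,7,12,13,14,15,20,21,22,23,28,29,30,31): 1⊕1⊕1⊕1⊕0⊕1⊕0⊕1⊕0⊕1⊕0⊕0⊕1⊕0⊕1⊕0 = 1
s8 (pos 8,9,10,11,12,13,14,15,24,25,26,27,28,29,30,31): 1⊕0⊕0⊕0⊕0⊕1⊕0⊕1⊕1⊕0⊕1⊕1⊕1⊕0⊕1⊕0 = 0
s16 (pos 16,17,18,19,20,21,22,23,24,25,26,27,28,29,30,31): 1⊕1⊕0⊕0⊕0⊕1⊕0⊕0⊕1⊕0⊕1⊕1⊕1⊕0⊕1⊕0 = 0
Syndrome s16…s1 = 00111 → error at position 7.
Flip position 7: 0101111100001011100010010111010 → 0101110100001011100010010111010
Read data bits from positions 3,5,6,7,9,10,11,12,13,14,15,17,18,19,20,21,22,23,24,25,26,27,28,29,30,31: 01100000101100010010111010

01100000101100010010111010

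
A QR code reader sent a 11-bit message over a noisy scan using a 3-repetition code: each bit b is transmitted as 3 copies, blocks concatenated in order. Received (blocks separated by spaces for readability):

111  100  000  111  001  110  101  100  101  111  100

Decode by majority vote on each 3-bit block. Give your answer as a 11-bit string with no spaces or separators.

Block 1 (111): 3 ones → 1
Block 2 (100): 1 one → 0
Block 3 (000): 0 ones → 0
Block 4 (111): 3 ones → 1
Block 5 (001): 1 one → 0
Block 6 (110): 2 ones → 1
Block 7 (101): 2 ones → 1
Block 8 (100): 1 one → 0
Block 9 (101): 2 ones → 1
Block 10 (111): 3 ones → 1
Block 11 (100): 1 one → 0

10010110110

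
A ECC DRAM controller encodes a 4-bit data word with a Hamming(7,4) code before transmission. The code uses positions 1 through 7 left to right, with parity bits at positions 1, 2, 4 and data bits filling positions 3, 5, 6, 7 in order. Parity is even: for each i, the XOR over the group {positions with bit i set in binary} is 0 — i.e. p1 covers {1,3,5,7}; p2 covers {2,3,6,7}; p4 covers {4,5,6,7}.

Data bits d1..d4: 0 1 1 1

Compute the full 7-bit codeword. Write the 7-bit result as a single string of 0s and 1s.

0001111

Place data at non-parity positions: p1 p2 0 p4 1 1 1
p1 (pos 1,3,5,7): XOR of data positions = 0⊕1⊕1 = 0
p2 (pos 2,3,6,7): XOR of data positions = 0⊕1⊕1 = 0
p4 (pos 4,5,6,7): XOR of data positions = 1⊕1⊕1 = 1
Codeword: 0001111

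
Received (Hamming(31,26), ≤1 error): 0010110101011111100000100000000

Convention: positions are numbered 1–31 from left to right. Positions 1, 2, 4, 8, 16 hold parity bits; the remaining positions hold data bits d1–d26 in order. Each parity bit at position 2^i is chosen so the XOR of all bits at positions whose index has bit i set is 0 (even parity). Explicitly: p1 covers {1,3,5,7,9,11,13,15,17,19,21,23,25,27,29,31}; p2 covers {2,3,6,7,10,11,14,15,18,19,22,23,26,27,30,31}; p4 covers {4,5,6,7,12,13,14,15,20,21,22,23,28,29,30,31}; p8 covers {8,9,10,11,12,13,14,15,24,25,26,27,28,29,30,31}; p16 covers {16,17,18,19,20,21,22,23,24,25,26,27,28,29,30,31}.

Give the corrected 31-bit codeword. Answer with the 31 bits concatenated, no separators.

0010110101011111100100100000000

s1 (pos 1,3,5,7,9,11,13,15,17,19,21,23,25,27,29,31): 0⊕1⊕1⊕0⊕0⊕0⊕1⊕1⊕1⊕0⊕0⊕1⊕0⊕0⊕0⊕0 = 0
s2 (pos 2,3,6,7,10,11,14,15,18,19,22,23,26,27,30,31): 0⊕1⊕1⊕0⊕1⊕0⊕1⊕1⊕0⊕0⊕0⊕1⊕0⊕0⊕0⊕0 = 0
s4 (pos 4,5,6,7,12,13,14,15,20,21,22,23,28,29,30,31): 0⊕1⊕1⊕0⊕1⊕1⊕1⊕1⊕0⊕0⊕0⊕1⊕0⊕0⊕0⊕0 = 1
s8 (pos 8,9,10,11,12,13,14,15,24,25,26,27,28,29,30,31): 1⊕0⊕1⊕0⊕1⊕1⊕1⊕1⊕0⊕0⊕0⊕0⊕0⊕0⊕0⊕0 = 0
s16 (pos 16,17,18,19,20,21,22,23,24,25,26,27,28,29,30,31): 1⊕1⊕0⊕0⊕0⊕0⊕0⊕1⊕0⊕0⊕0⊕0⊕0⊕0⊕0⊕0 = 1
Syndrome s16…s1 = 10100 → error at position 20.
Flip position 20: 0010110101011111100000100000000 → 0010110101011111100100100000000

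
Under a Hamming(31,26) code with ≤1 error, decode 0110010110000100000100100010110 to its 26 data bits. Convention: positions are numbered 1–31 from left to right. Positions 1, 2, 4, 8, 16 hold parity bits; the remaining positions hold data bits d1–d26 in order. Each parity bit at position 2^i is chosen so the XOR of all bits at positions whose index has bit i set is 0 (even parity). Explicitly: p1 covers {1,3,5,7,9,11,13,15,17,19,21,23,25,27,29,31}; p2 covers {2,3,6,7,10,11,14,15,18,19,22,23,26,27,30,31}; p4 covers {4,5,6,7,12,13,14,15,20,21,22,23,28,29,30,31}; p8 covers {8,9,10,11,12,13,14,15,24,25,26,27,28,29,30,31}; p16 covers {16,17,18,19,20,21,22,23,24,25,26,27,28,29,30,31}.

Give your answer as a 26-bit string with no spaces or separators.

s1 (pos 1,3,5,7,9,11,13,15,17,19,21,23,25,27,29,31): 0⊕1⊕0⊕0⊕1⊕0⊕0⊕0⊕0⊕0⊕0⊕1⊕0⊕1⊕1⊕0 = 1
s2 (pos 2,3,6,7,10,11,14,15,18,19,22,23,26,27,30,31): 1⊕1⊕1⊕0⊕0⊕0⊕1⊕0⊕0⊕0⊕0⊕1⊕0⊕1⊕1⊕0 = 1
s4 (pos 4,5,6,7,12,13,14,15,20,21,22,23,28,29,30,31): 0⊕0⊕1⊕0⊕0⊕0⊕1⊕0⊕1⊕0⊕0⊕1⊕0⊕1⊕1⊕0 = 0
s8 (pos 8,9,10,11,12,13,14,15,24,25,26,27,28,29,30,31): 1⊕1⊕0⊕0⊕0⊕0⊕1⊕0⊕0⊕0⊕0⊕1⊕0⊕1⊕1⊕0 = 0
s16 (pos 16,17,18,19,20,21,22,23,24,25,26,27,28,29,30,31): 0⊕0⊕0⊕0⊕1⊕0⊕0⊕1⊕0⊕0⊕0⊕1⊕0⊕1⊕1⊕0 = 1
Syndrome s16…s1 = 10011 → error at position 19.
Flip position 19: 0110010110000100000100100010110 → 0110010110000100001100100010110
Read data bits from positions 3,5,6,7,9,10,11,12,13,14,15,17,18,19,20,21,22,23,24,25,26,27,28,29,30,31: 10101000010001100100010110

10101000010001100100010110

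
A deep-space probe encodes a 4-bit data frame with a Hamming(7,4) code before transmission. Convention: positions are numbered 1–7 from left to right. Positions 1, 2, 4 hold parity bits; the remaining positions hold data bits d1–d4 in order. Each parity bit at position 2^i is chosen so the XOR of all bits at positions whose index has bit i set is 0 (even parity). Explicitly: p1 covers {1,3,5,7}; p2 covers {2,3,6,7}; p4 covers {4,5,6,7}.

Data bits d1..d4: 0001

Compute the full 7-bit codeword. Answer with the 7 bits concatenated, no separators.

Place data at non-parity positions: p1 p2 0 p4 0 0 1
p1 (pos 1,3,5,7): XOR of data positions = 0⊕0⊕1 = 1
p2 (pos 2,3,6,7): XOR of data positions = 0⊕0⊕1 = 1
p4 (pos 4,5,6,7): XOR of data positions = 0⊕0⊕1 = 1
Codeword: 1101001

1101001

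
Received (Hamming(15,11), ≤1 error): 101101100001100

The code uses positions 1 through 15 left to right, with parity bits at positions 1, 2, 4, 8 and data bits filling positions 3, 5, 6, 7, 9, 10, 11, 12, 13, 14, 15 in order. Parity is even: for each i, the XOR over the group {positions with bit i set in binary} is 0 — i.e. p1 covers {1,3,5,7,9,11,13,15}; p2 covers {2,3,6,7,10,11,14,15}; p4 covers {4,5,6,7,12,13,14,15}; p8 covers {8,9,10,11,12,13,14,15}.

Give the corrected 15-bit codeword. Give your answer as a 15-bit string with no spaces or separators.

s1 (pos 1,3,5,7,9,11,13,15): 1⊕1⊕0⊕1⊕0⊕0⊕1⊕0 = 0
s2 (pos 2,3,6,7,10,11,14,15): 0⊕1⊕1⊕1⊕0⊕0⊕0⊕0 = 1
s4 (pos 4,5,6,7,12,13,14,15): 1⊕0⊕1⊕1⊕1⊕1⊕0⊕0 = 1
s8 (pos 8,9,10,11,12,13,14,15): 0⊕0⊕0⊕0⊕1⊕1⊕0⊕0 = 0
Syndrome s8…s1 = 0110 → error at position 6.
Flip position 6: 101101100001100 → 101100100001100

101100100001100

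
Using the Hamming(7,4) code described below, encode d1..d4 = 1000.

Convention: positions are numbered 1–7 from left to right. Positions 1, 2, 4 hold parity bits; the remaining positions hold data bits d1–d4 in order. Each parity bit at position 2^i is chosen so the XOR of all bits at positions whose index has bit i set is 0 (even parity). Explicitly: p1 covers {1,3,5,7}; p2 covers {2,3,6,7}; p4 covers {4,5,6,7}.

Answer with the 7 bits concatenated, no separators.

1110000

Place data at non-parity positions: p1 p2 1 p4 0 0 0
p1 (pos 1,3,5,7): XOR of data positions = 1⊕0⊕0 = 1
p2 (pos 2,3,6,7): XOR of data positions = 1⊕0⊕0 = 1
p4 (pos 4,5,6,7): XOR of data positions = 0⊕0⊕0 = 0
Codeword: 1110000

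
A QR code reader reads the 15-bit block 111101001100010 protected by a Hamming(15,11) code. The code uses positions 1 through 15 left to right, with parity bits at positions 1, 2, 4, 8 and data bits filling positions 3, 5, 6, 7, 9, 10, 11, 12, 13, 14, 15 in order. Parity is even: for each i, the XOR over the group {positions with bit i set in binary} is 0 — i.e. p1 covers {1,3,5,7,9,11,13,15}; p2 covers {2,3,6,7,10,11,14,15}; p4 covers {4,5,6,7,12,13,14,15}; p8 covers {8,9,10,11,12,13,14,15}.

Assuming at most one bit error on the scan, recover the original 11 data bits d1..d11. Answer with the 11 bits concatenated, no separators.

10101100011

s1 (pos 1,3,5,7,9,11,13,15): 1⊕1⊕0⊕0⊕1⊕0⊕0⊕0 = 1
s2 (pos 2,3,6,7,10,11,14,15): 1⊕1⊕1⊕0⊕1⊕0⊕1⊕0 = 1
s4 (pos 4,5,6,7,12,13,14,15): 1⊕0⊕1⊕0⊕0⊕0⊕1⊕0 = 1
s8 (pos 8,9,10,11,12,13,14,15): 0⊕1⊕1⊕0⊕0⊕0⊕1⊕0 = 1
Syndrome s8…s1 = 1111 → error at position 15.
Flip position 15: 111101001100010 → 111101001100011
Read data bits from positions 3,5,6,7,9,10,11,12,13,14,15: 10101100011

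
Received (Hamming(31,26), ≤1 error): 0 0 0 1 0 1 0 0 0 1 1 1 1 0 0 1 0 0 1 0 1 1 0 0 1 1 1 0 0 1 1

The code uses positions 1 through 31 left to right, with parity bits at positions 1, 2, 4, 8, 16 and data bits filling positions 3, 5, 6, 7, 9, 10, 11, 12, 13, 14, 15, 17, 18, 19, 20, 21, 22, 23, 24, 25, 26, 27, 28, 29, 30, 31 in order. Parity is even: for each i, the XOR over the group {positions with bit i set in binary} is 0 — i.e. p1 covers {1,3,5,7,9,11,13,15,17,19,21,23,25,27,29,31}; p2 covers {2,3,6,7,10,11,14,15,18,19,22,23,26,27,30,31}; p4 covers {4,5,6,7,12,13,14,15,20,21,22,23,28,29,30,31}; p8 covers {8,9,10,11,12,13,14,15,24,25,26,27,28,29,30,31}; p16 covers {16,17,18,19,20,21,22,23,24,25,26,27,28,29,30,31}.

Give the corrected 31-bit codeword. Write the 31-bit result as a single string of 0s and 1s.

0001010001111001001011001100011

s1 (pos 1,3,5,7,9,11,13,15,17,19,21,23,25,27,29,31): 0⊕0⊕0⊕0⊕0⊕1⊕1⊕0⊕0⊕1⊕1⊕0⊕1⊕1⊕0⊕1 = 1
s2 (pos 2,3,6,7,10,11,14,15,18,19,22,23,26,27,30,31): 0⊕0⊕1⊕0⊕1⊕1⊕0⊕0⊕0⊕1⊕1⊕0⊕1⊕1⊕1⊕1 = 1
s4 (pos 4,5,6,7,12,13,14,15,20,21,22,23,28,29,30,31): 1⊕0⊕1⊕0⊕1⊕1⊕0⊕0⊕0⊕1⊕1⊕0⊕0⊕0⊕1⊕1 = 0
s8 (pos 8,9,10,11,12,13,14,15,24,25,26,27,28,29,30,31): 0⊕0⊕1⊕1⊕1⊕1⊕0⊕0⊕0⊕1⊕1⊕1⊕0⊕0⊕1⊕1 = 1
s16 (pos 16,17,18,19,20,21,22,23,24,25,26,27,28,29,30,31): 1⊕0⊕0⊕1⊕0⊕1⊕1⊕0⊕0⊕1⊕1⊕1⊕0⊕0⊕1⊕1 = 1
Syndrome s16…s1 = 11011 → error at position 27.
Flip position 27: 0001010001111001001011001110011 → 0001010001111001001011001100011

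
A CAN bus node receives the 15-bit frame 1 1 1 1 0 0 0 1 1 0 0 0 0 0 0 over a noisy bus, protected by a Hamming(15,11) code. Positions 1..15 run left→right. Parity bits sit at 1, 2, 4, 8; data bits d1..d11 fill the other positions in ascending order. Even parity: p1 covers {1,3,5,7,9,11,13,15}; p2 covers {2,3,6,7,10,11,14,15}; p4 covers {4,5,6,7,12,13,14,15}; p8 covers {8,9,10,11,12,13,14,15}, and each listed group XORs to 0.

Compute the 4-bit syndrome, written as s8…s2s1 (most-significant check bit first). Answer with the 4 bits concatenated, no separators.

0101

s1 (pos 1,3,5,7,9,11,13,15): 1⊕1⊕0⊕0⊕1⊕0⊕0⊕0 = 1
s2 (pos 2,3,6,7,10,11,14,15): 1⊕1⊕0⊕0⊕0⊕0⊕0⊕0 = 0
s4 (pos 4,5,6,7,12,13,14,15): 1⊕0⊕0⊕0⊕0⊕0⊕0⊕0 = 1
s8 (pos 8,9,10,11,12,13,14,15): 1⊕1⊕0⊕0⊕0⊕0⊕0⊕0 = 0
Syndrome s8…s1 = 0101 → error at position 5.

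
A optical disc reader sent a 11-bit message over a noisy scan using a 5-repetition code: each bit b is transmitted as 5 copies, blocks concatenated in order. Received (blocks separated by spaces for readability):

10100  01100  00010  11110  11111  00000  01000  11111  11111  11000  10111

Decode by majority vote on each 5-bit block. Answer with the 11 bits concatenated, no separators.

Block 1 (10100): 2 ones → 0
Block 2 (01100): 2 ones → 0
Block 3 (00010): 1 one → 0
Block 4 (11110): 4 ones → 1
Block 5 (11111): 5 ones → 1
Block 6 (00000): 0 ones → 0
Block 7 (01000): 1 one → 0
Block 8 (11111): 5 ones → 1
Block 9 (11111): 5 ones → 1
Block 10 (11000): 2 ones → 0
Block 11 (10111): 4 ones → 1

00011001101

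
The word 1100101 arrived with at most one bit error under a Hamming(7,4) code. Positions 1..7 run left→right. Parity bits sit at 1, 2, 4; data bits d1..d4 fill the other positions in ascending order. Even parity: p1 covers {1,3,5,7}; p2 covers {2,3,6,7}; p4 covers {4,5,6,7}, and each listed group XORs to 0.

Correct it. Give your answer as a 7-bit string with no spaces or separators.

s1 (pos 1,3,5,7): 1⊕0⊕1⊕1 = 1
s2 (pos 2,3,6,7): 1⊕0⊕0⊕1 = 0
s4 (pos 4,5,6,7): 0⊕1⊕0⊕1 = 0
Syndrome s4…s1 = 001 → error at position 1.
Flip position 1: 1100101 → 0100101

0100101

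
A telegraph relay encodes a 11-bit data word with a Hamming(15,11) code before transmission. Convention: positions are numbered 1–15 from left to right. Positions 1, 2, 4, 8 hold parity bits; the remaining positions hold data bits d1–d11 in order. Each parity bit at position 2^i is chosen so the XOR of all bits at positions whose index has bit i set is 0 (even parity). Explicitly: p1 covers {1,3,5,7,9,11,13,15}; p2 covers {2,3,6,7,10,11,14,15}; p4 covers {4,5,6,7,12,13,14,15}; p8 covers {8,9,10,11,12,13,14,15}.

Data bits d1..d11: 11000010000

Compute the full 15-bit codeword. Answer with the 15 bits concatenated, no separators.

101110010010000

Place data at non-parity positions: p1 p2 1 p4 1 0 0 p8 0 0 1 0 0 0 0
p1 (pos 1,3,5,7,9,11,13,15): XOR of data positions = 1⊕1⊕0⊕0⊕1⊕0⊕0 = 1
p2 (pos 2,3,6,7,10,11,14,15): XOR of data positions = 1⊕0⊕0⊕0⊕1⊕0⊕0 = 0
p4 (pos 4,5,6,7,12,13,14,15): XOR of data positions = 1⊕0⊕0⊕0⊕0⊕0⊕0 = 1
p8 (pos 8,9,10,11,12,13,14,15): XOR of data positions = 0⊕0⊕1⊕0⊕0⊕0⊕0 = 1
Codeword: 101110010010000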